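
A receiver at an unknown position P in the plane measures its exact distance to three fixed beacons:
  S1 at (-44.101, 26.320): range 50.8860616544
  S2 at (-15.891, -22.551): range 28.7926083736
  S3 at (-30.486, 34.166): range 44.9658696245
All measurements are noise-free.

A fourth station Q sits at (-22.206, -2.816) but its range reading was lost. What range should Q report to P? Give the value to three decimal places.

eq1: (x + 44.101)² + (y − 26.320)² = 50.8860616544²
eq2: (x + 15.891)² + (y + 22.551)² = 28.7926083736²
eq3: (x + 30.486)² + (y − 34.166)² = 44.9658696245²
eq1−eq3, eq1−eq2 (x²,y² cancel):
  27.230·x + 15.692·y = 26.532991
  56.420·x − 97.742·y = -116.192145
det = 27.230·-97.742 − 15.692·56.420 = -3546.857300
x = (26.532991·-97.742 − 15.692·-116.192145) / -3546.857300 = 0.217122
y = (27.230·-116.192145 − 26.532991·56.420) / -3546.857300 = 1.314094
|P − Q| = √((0.217122 − -22.206)² + (1.314094 − -2.816)²) = 22.800309

22.800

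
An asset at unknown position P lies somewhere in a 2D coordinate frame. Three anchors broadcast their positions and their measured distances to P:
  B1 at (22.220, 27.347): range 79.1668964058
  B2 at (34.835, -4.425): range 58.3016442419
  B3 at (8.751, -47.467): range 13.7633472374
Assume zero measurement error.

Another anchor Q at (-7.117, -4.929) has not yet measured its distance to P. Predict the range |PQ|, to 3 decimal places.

42.116

eq1: (x − 22.220)² + (y − 27.347)² = 79.1668964058²
eq2: (x − 34.835)² + (y + 4.425)² = 58.3016442419²
eq3: (x − 8.751)² + (y + 47.467)² = 13.7633472374²
eq3−eq2, eq3−eq1 (x²,y² cancel):
  52.168·x + 86.084·y = -4306.290234
  26.938·x + 149.628·y = -7166.077040
det = 52.168·149.628 − 86.084·26.938 = 5486.862712
x = (-4306.290234·149.628 − 86.084·-7166.077040) / 5486.862712 = -5.004138
y = (52.168·-7166.077040 − -4306.290234·26.938) / 5486.862712 = -46.991710
|P − Q| = √((-5.004138 − -7.117)² + (-46.991710 − -4.929)²) = 42.115742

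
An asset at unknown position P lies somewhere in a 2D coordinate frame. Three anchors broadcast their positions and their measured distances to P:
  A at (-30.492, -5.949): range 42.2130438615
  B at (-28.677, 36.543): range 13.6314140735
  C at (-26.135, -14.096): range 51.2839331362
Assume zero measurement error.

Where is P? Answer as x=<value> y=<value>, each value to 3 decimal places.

x=-42.172 y=34.616

eq1: (x + 30.492)² + (y + 5.949)² = 42.2130438615²
eq2: (x + 28.677)² + (y − 36.543)² = 13.6314140735²
eq3: (x + 26.135)² + (y + 14.096)² = 51.2839331362²
eq1−eq2, eq1−eq3 (x²,y² cancel):
  3.630·x + 84.984·y = 2788.734135
  8.714·x − 16.294·y = -931.517950
det = 3.630·-16.294 − 84.984·8.714 = -799.697796
x = (2788.734135·-16.294 − 84.984·-931.517950) / -799.697796 = -42.171540
y = (3.630·-931.517950 − 2788.734135·8.714) / -799.697796 = 34.616126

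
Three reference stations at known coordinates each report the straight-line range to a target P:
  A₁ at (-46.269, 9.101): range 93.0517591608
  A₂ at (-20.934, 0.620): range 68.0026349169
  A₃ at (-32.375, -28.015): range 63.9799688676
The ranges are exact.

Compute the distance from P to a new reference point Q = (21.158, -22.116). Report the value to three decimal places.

24.544

eq1: (x + 46.269)² + (y − 9.101)² = 93.0517591608²
eq2: (x + 20.934)² + (y − 0.620)² = 68.0026349169²
eq3: (x + 32.375)² + (y + 28.015)² = 63.9799688676²
eq3−eq1, eq3−eq2 (x²,y² cancel):
  -27.788·x + 74.232·y = -4174.525755
  22.882·x + 57.270·y = -1925.286033
det = -27.788·57.270 − 74.232·22.882 = -3289.995384
x = (-4174.525755·57.270 − 74.232·-1925.286033) / -3289.995384 = 29.227171
y = (-27.788·-1925.286033 − -4174.525755·22.882) / -3289.995384 = -45.295306
|P − Q| = √((29.227171 − 21.158)² + (-45.295306 − -22.116)²) = 24.543670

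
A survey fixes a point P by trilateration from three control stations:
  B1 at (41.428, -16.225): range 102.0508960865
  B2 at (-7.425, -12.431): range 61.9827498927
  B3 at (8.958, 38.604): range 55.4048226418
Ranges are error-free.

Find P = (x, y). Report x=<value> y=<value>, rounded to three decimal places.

eq1: (x − 41.428)² + (y + 16.225)² = 102.0508960865²
eq2: (x + 7.425)² + (y + 12.431)² = 61.9827498927²
eq3: (x − 8.958)² + (y − 38.604)² = 55.4048226418²
eq2−eq3, eq2−eq1 (x²,y² cancel):
  32.766·x + 102.070·y = 2133.021106
  97.706·x − 7.588·y = -4802.654685
det = 32.766·-7.588 − 102.070·97.706 = -10221.479828
x = (2133.021106·-7.588 − 102.070·-4802.654685) / -10221.479828 = -46.375046
y = (32.766·-4802.654685 − 2133.021106·97.706) / -10221.479828 = 35.784715

x=-46.375 y=35.785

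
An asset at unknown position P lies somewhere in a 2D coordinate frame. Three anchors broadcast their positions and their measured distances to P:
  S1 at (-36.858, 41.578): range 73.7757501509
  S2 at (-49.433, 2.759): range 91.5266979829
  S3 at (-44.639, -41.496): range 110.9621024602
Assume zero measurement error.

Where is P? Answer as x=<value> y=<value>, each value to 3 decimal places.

eq1: (x + 36.858)² + (y − 41.578)² = 73.7757501509²
eq2: (x + 49.433)² + (y − 2.759)² = 91.5266979829²
eq3: (x + 44.639)² + (y + 41.496)² = 110.9621024602²
eq1−eq3, eq1−eq2 (x²,y² cancel):
  -15.562·x − 166.148·y = -6242.410783
  -25.150·x − 77.638·y = -3570.283811
det = -15.562·-77.638 − -166.148·-25.150 = -2970.419644
x = (-6242.410783·-77.638 − -166.148·-3570.283811) / -2970.419644 = 36.542724
y = (-15.562·-3570.283811 − -6242.410783·-25.150) / -2970.419644 = 34.148668

x=36.543 y=34.149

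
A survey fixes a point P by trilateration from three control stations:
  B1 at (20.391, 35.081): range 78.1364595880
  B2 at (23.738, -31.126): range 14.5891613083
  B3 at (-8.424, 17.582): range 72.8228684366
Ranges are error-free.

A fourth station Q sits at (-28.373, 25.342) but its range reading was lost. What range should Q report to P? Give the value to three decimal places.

eq1: (x − 20.391)² + (y − 35.081)² = 78.1364595880²
eq2: (x − 23.738)² + (y + 31.126)² = 14.5891613083²
eq3: (x + 8.424)² + (y − 17.582)² = 72.8228684366²
eq3−eq1, eq3−eq2 (x²,y² cancel):
  57.630·x + 34.998·y = 464.242792
  64.324·x − 97.416·y = 6242.556560
det = 57.630·-97.416 − 34.998·64.324 = -7865.295432
x = (464.242792·-97.416 − 34.998·6242.556560) / -7865.295432 = 33.527243
y = (57.630·6242.556560 − 464.242792·64.324) / -7865.295432 = -41.943317
|P − Q| = √((33.527243 − -28.373)² + (-41.943317 − 25.342)²) = 91.427315

91.427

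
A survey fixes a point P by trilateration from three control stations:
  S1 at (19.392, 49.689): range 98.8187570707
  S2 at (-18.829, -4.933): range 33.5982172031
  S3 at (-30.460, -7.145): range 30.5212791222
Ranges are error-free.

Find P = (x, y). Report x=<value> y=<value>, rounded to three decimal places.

eq1: (x − 19.392)² + (y − 49.689)² = 98.8187570707²
eq2: (x + 18.829)² + (y + 4.933)² = 33.5982172031²
eq3: (x + 30.460)² + (y + 7.145)² = 30.5212791222²
eq2−eq3, eq2−eq1 (x²,y² cancel):
  -23.262·x − 4.424·y = 797.288615
  76.442·x + 109.244·y = -6170.125895
det = -23.262·109.244 − -4.424·76.442 = -2203.054520
x = (797.288615·109.244 − -4.424·-6170.125895) / -2203.054520 = -27.145202
y = (-23.262·-6170.125895 − 797.288615·76.442) / -2203.054520 = -37.485742

x=-27.145 y=-37.486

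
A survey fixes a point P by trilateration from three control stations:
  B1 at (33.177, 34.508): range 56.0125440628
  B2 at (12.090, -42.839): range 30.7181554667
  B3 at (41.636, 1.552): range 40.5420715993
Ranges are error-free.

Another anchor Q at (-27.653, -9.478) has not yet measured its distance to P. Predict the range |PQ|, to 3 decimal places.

eq1: (x − 33.177)² + (y − 34.508)² = 56.0125440628²
eq2: (x − 12.090)² + (y + 42.839)² = 30.7181554667²
eq3: (x − 41.636)² + (y − 1.552)² = 40.5420715993²
eq1−eq3, eq1−eq2 (x²,y² cancel):
  16.918·x − 65.912·y = 938.195330
  -42.174·x − 154.694·y = 1883.632645
det = 16.918·-154.694 − -65.912·-42.174 = -5396.885780
x = (938.195330·-154.694 − -65.912·1883.632645) / -5396.885780 = 3.887278
y = (16.918·1883.632645 − 938.195330·-42.174) / -5396.885780 = -13.236290
|P − Q| = √((3.887278 − -27.653)² + (-13.236290 − -9.478)²) = 31.763404

31.763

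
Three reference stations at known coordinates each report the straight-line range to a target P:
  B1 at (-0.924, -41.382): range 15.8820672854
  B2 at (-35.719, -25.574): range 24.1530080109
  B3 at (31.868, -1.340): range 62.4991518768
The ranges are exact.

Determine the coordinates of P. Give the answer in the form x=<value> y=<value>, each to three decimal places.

x=-16.785 y=-40.570

eq1: (x + 0.924)² + (y + 41.382)² = 15.8820672854²
eq2: (x + 35.719)² + (y + 25.574)² = 24.1530080109²
eq3: (x − 31.868)² + (y + 1.340)² = 62.4991518768²
eq3−eq1, eq3−eq2 (x²,y² cancel):
  -65.584·x − 80.084·y = 4349.862600
  -135.174·x − 48.468·y = 4235.287602
det = -65.584·-48.468 − -80.084·-135.174 = -7646.549304
x = (4349.862600·-48.468 − -80.084·4235.287602) / -7646.549304 = -16.785301
y = (-65.584·4235.287602 − 4349.862600·-135.174) / -7646.549304 = -40.570094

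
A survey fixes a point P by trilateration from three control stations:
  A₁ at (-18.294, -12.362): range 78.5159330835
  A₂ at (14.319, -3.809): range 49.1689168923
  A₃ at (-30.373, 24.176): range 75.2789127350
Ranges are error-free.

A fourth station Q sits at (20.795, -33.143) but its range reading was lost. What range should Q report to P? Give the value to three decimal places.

72.326

eq1: (x + 18.294)² + (y + 12.362)² = 78.5159330835²
eq2: (x − 14.319)² + (y + 3.809)² = 49.1689168923²
eq3: (x + 30.373)² + (y − 24.176)² = 75.2789127350²
eq1−eq3, eq1−eq2 (x²,y² cancel):
  -24.158·x + 73.076·y = 1517.345670
  65.226·x + 17.106·y = 3479.222122
det = -24.158·17.106 − 73.076·65.226 = -5179.701924
x = (1517.345670·17.106 − 73.076·3479.222122) / -5179.701924 = 44.074336
y = (-24.158·3479.222122 − 1517.345670·65.226) / -5179.701924 = 35.334357
|P − Q| = √((44.074336 − 20.795)² + (35.334357 − -33.143)²) = 72.326177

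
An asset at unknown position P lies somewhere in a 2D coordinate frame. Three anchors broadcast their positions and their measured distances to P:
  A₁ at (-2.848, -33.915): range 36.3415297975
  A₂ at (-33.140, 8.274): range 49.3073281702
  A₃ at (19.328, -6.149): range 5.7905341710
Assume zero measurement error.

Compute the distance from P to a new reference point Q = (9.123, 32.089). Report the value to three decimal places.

34.865

eq1: (x + 2.848)² + (y + 33.915)² = 36.3415297975²
eq2: (x + 33.140)² + (y − 8.274)² = 49.3073281702²
eq3: (x − 19.328)² + (y + 6.149)² = 5.7905341710²
eq1−eq3, eq1−eq2 (x²,y² cancel):
  44.352·x + 55.532·y = 540.219958
  -60.584·x + 84.378·y = -1102.125476
det = 44.352·84.378 − 55.532·-60.584 = 7106.683744
x = (540.219958·84.378 − 55.532·-1102.125476) / 7106.683744 = 15.026124
y = (44.352·-1102.125476 − 540.219958·-60.584) / 7106.683744 = -2.272900
|P − Q| = √((15.026124 − 9.123)² + (-2.272900 − 32.089)²) = 34.865270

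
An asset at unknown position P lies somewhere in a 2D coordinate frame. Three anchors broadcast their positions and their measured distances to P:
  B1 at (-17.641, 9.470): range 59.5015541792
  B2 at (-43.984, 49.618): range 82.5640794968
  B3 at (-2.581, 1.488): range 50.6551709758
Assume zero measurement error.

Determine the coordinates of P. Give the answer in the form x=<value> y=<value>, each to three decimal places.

x=36.929 y=33.188

eq1: (x + 17.641)² + (y − 9.470)² = 59.5015541792²
eq2: (x + 43.984)² + (y − 49.618)² = 82.5640794968²
eq3: (x + 2.581)² + (y − 1.488)² = 50.6551709758²
eq2−eq1, eq2−eq3 (x²,y² cancel):
  52.686·x − 80.296·y = -719.260126
  82.806·x − 96.260·y = -136.781598
det = 52.686·-96.260 − -80.296·82.806 = 1577.436216
x = (-719.260126·-96.260 − -80.296·-136.781598) / 1577.436216 = 36.928887
y = (52.686·-136.781598 − -719.260126·82.806) / 1577.436216 = 33.188397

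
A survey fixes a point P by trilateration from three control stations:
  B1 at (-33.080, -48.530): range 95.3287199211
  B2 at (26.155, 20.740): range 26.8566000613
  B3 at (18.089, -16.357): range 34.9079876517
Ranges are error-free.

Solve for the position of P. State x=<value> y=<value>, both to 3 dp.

eq1: (x + 33.080)² + (y + 48.530)² = 95.3287199211²
eq2: (x − 26.155)² + (y − 20.740)² = 26.8566000613²
eq3: (x − 18.089)² + (y + 16.357)² = 34.9079876517²
eq1−eq3, eq1−eq2 (x²,y² cancel):
  102.338·x + 64.346·y = 5014.313310
  118.470·x + 138.540·y = 6031.072200
det = 102.338·138.540 − 64.346·118.470 = 6554.835900
x = (5014.313310·138.540 − 64.346·6031.072200) / 6554.835900 = 46.775785
y = (102.338·6031.072200 − 5014.313310·118.470) / 6554.835900 = 3.533600

x=46.776 y=3.534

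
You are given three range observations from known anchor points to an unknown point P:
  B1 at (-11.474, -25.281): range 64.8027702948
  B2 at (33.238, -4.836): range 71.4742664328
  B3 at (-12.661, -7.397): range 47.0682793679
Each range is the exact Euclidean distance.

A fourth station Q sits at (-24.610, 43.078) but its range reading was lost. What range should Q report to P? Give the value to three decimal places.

eq1: (x + 11.474)² + (y + 25.281)² = 64.8027702948²
eq2: (x − 33.238)² + (y + 4.836)² = 71.4742664328²
eq3: (x + 12.661)² + (y + 7.397)² = 47.0682793679²
eq2−eq3, eq2−eq1 (x²,y² cancel):
  -91.798·x − 5.122·y = 1980.012829
  -89.424·x − 40.890·y = 551.801821
det = -91.798·-40.890 − -5.122·-89.424 = 3295.590492
x = (1980.012829·-40.890 − -5.122·551.801821) / 3295.590492 = -23.709376
y = (-91.798·551.801821 − 1980.012829·-89.424) / 3295.590492 = 38.356211
|P − Q| = √((-23.709376 − -24.610)² + (38.356211 − 43.078)²) = 4.806913

4.807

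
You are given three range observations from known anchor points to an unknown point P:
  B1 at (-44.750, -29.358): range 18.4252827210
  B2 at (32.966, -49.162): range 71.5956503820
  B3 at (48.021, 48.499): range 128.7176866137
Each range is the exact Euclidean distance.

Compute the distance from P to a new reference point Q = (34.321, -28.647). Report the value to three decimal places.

75.116

eq1: (x + 44.750)² + (y + 29.358)² = 18.4252827210²
eq2: (x − 32.966)² + (y + 49.162)² = 71.5956503820²
eq3: (x − 48.021)² + (y − 48.499)² = 128.7176866137²
eq1−eq3, eq1−eq2 (x²,y² cancel):
  185.542·x + 155.714·y = -14435.037026
  155.432·x − 39.608·y = -4147.241374
det = 185.542·-39.608 − 155.714·155.432 = -31551.885984
x = (-14435.037026·-39.608 − 155.714·-4147.241374) / -31551.885984 = -38.588073
y = (185.542·-4147.241374 − -14435.037026·155.432) / -31551.885984 = -46.722380
|P − Q| = √((-38.588073 − 34.321)² + (-46.722380 − -28.647)²) = 75.116259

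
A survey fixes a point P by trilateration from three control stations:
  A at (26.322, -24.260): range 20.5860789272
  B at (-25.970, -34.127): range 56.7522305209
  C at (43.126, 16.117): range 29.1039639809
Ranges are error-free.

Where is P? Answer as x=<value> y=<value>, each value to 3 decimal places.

x=22.184 y=-4.094

eq1: (x − 26.322)² + (y + 24.260)² = 20.5860789272²
eq2: (x + 25.970)² + (y + 34.127)² = 56.7522305209²
eq3: (x − 43.126)² + (y − 16.117)² = 29.1039639809²
eq2−eq1, eq2−eq3 (x²,y² cancel):
  104.584·x + 19.734·y = 2239.331279
  138.192·x + 100.488·y = 2654.291486
det = 104.584·100.488 − 19.734·138.192 = 7782.356064
x = (2239.331279·100.488 − 19.734·2654.291486) / 7782.356064 = 22.184302
y = (104.584·2654.291486 − 2239.331279·138.192) / 7782.356064 = -4.094036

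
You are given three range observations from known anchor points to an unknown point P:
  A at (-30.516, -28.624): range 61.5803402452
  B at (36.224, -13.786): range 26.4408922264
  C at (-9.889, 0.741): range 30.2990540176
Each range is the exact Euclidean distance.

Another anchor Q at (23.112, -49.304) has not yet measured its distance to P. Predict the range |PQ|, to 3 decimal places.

56.318

eq1: (x + 30.516)² + (y + 28.624)² = 61.5803402452²
eq2: (x − 36.224)² + (y + 13.786)² = 26.4408922264²
eq3: (x + 9.889)² + (y − 0.741)² = 30.2990540176²
eq1−eq2, eq1−eq3 (x²,y² cancel):
  133.480·x + 29.676·y = 2844.689863
  41.254·x + 58.730·y = 1221.887400
det = 133.480·58.730 − 29.676·41.254 = 6615.026696
x = (2844.689863·58.730 − 29.676·1221.887400) / 6615.026696 = 19.774358
y = (133.480·1221.887400 − 2844.689863·41.254) / 6615.026696 = 6.914967
|P − Q| = √((19.774358 − 23.112)² + (6.914967 − -49.304)²) = 56.317956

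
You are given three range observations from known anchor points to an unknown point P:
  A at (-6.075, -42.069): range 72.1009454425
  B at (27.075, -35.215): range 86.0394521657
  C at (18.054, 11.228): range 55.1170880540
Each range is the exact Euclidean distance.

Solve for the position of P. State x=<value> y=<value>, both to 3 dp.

eq1: (x + 6.075)² + (y + 42.069)² = 72.1009454425²
eq2: (x − 27.075)² + (y + 35.215)² = 86.0394521657²
eq3: (x − 18.054)² + (y − 11.228)² = 55.1170880540²
eq3−eq2, eq3−eq1 (x²,y² cancel):
  18.042·x − 92.886·y = -2843.756983
  -48.258·x − 106.594·y = -805.961452
det = 18.042·-106.594 − -92.886·-48.258 = -6405.661536
x = (-2843.756983·-106.594 − -92.886·-805.961452) / -6405.661536 = -35.634867
y = (18.042·-805.961452 − -2843.756983·-48.258) / -6405.661536 = 23.693912

x=-35.635 y=23.694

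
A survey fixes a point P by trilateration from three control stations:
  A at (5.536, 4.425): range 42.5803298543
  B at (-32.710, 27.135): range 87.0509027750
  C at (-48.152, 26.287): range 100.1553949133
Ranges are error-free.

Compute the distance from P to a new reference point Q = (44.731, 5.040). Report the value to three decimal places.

23.666

eq1: (x − 5.536)² + (y − 4.425)² = 42.5803298543²
eq2: (x + 32.710)² + (y − 27.135)² = 87.0509027750²
eq3: (x + 48.152)² + (y − 26.287)² = 100.1553949133²
eq2−eq3, eq2−eq1 (x²,y² cancel):
  -30.884·x − 1.696·y = -1249.874308
  76.492·x − 45.420·y = 4008.750779
det = -30.884·-45.420 − -1.696·76.492 = 1532.481712
x = (-1249.874308·-45.420 − -1.696·4008.750779) / 1532.481712 = 41.480516
y = (-30.884·4008.750779 − -1249.874308·76.492) / 1532.481712 = -18.402095
|P − Q| = √((41.480516 − 44.731)² + (-18.402095 − 5.040)²) = 23.666378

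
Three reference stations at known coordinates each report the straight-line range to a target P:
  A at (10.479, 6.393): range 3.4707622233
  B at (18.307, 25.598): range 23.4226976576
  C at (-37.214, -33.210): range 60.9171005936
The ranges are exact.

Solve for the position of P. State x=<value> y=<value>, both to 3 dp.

eq1: (x − 10.479)² + (y − 6.393)² = 3.4707622233²
eq2: (x − 18.307)² + (y − 25.598)² = 23.4226976576²
eq3: (x + 37.214)² + (y + 33.210)² = 60.9171005936²
eq1−eq2, eq1−eq3 (x²,y² cancel):
  15.656·x + 38.410·y = 303.147388
  -95.386·x − 79.206·y = -1361.740948
det = 15.656·-79.206 − 38.410·-95.386 = 2423.727124
x = (303.147388·-79.206 − 38.410·-1361.740948) / 2423.727124 = 11.673500
y = (15.656·-1361.740948 − 303.147388·-95.386) / 2423.727124 = 3.134264

x=11.673 y=3.134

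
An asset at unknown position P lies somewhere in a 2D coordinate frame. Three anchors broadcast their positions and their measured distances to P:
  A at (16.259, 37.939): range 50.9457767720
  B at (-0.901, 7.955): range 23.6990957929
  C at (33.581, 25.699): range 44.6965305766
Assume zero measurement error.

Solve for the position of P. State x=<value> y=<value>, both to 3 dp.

x=10.712 y=-12.704

eq1: (x − 16.259)² + (y − 37.939)² = 50.9457767720²
eq2: (x + 0.901)² + (y − 7.955)² = 23.6990957929²
eq3: (x − 33.581)² + (y − 25.699)² = 44.6965305766²
eq2−eq3, eq2−eq1 (x²,y² cancel):
  68.964·x + 35.488·y = 287.895632
  34.320·x + 59.968·y = -394.196053
det = 68.964·59.968 − 35.488·34.320 = 2917.684992
x = (287.895632·59.968 − 35.488·-394.196053) / 2917.684992 = 10.711833
y = (68.964·-394.196053 − 287.895632·34.320) / 2917.684992 = -12.703878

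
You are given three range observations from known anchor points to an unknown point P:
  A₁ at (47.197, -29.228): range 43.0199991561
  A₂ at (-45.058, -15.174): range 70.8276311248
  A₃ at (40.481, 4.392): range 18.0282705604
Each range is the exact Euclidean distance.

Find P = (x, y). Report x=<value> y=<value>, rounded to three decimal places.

eq1: (x − 47.197)² + (y + 29.228)² = 43.0199991561²
eq2: (x + 45.058)² + (y + 15.174)² = 70.8276311248²
eq3: (x − 40.481)² + (y − 4.392)² = 18.0282705604²
eq1−eq2, eq1−eq3 (x²,y² cancel):
  -184.510·x + 28.108·y = -3987.192156
  -13.432·x + 67.240·y = 101.870020
det = -184.510·67.240 − 28.108·-13.432 = -12028.905744
x = (-3987.192156·67.240 − 28.108·101.870020) / -12028.905744 = 22.525920
y = (-184.510·101.870020 − -3987.192156·-13.432) / -12028.905744 = 6.014845

x=22.526 y=6.015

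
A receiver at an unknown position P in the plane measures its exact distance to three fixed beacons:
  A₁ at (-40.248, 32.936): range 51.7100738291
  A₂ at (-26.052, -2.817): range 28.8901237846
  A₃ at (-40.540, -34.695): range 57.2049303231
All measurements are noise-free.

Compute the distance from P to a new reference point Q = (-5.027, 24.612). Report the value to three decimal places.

eq1: (x + 40.248)² + (y − 32.936)² = 51.7100738291²
eq2: (x + 26.052)² + (y + 2.817)² = 28.8901237846²
eq3: (x + 40.540)² + (y + 34.695)² = 57.2049303231²
eq1−eq3, eq1−eq2 (x²,y² cancel):
  -0.584·x − 135.262·y = -455.919293
  28.392·x − 71.506·y = -178.746924
det = -0.584·-71.506 − -135.262·28.392 = 3882.118208
x = (-455.919293·-71.506 − -135.262·-178.746924) / 3882.118208 = 2.169769
y = (-0.584·-178.746924 − -455.919293·28.392) / 3882.118208 = 3.361270
|P − Q| = √((2.169769 − -5.027)² + (3.361270 − 24.612)²) = 22.436287

22.436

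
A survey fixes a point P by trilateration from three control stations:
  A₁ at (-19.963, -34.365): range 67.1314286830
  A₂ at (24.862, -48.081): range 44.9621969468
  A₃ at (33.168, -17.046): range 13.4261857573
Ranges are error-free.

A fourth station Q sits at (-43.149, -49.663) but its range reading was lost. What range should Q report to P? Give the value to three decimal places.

94.693

eq1: (x + 19.963)² + (y + 34.365)² = 67.1314286830²
eq2: (x − 24.862)² + (y + 48.081)² = 44.9621969468²
eq3: (x − 33.168)² + (y + 17.046)² = 13.4261857573²
eq3−eq1, eq3−eq2 (x²,y² cancel):
  -106.262·x − 34.638·y = -4137.573999
  -16.612·x − 62.070·y = -302.117425
det = -106.262·-62.070 − -34.638·-16.612 = 6020.275884
x = (-4137.573999·-62.070 − -34.638·-302.117425) / 6020.275884 = 40.920795
y = (-106.262·-302.117425 − -4137.573999·-16.612) / 6020.275884 = -6.084402
|P − Q| = √((40.920795 − -43.149)² + (-6.084402 − -49.663)²) = 94.693319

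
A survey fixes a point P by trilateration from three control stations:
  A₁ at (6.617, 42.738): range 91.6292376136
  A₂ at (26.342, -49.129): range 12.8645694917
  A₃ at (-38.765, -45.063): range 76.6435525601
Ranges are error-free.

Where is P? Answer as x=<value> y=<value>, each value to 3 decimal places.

eq1: (x − 6.617)² + (y − 42.738)² = 91.6292376136²
eq2: (x − 26.342)² + (y + 49.129)² = 12.8645694917²
eq3: (x + 38.765)² + (y + 45.063)² = 76.6435525601²
eq2−eq1, eq2−eq3 (x²,y² cancel):
  -39.450·x + 183.734·y = -9467.658309
  -130.214·x + 8.132·y = -5282.897412
det = -39.450·8.132 − 183.734·-130.214 = 23603.931676
x = (-9467.658309·8.132 − 183.734·-5282.897412) / 23603.931676 = 37.860509
y = (-39.450·-5282.897412 − -9467.658309·-130.214) / 23603.931676 = -43.400031

x=37.861 y=-43.400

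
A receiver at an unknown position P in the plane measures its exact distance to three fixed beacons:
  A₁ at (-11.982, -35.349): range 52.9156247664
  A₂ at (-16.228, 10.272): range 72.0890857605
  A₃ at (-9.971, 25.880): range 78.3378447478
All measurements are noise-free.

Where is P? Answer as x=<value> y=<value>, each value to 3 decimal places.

x=40.908 y=-33.687

eq1: (x + 11.982)² + (y + 35.349)² = 52.9156247664²
eq2: (x + 16.228)² + (y − 10.272)² = 72.0890857605²
eq3: (x + 9.971)² + (y − 25.880)² = 78.3378447478²
eq1−eq2, eq1−eq3 (x²,y² cancel):
  -8.492·x + 91.242·y = -3421.031098
  4.022·x + 122.458·y = -3960.679459
det = -8.492·122.458 − 91.242·4.022 = -1406.888660
x = (-3421.031098·122.458 − 91.242·-3960.679459) / -1406.888660 = 40.907509
y = (-8.492·-3960.679459 − -3421.031098·4.022) / -1406.888660 = -33.686729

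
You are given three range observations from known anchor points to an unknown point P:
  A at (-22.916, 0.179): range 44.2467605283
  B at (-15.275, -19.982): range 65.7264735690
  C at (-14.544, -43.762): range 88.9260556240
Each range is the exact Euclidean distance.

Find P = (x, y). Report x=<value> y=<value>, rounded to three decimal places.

eq1: (x + 22.916)² + (y − 0.179)² = 44.2467605283²
eq2: (x + 15.275)² + (y + 19.982)² = 65.7264735690²
eq3: (x + 14.544)² + (y + 43.762)² = 88.9260556240²
eq3−eq1, eq3−eq2 (x²,y² cancel):
  -16.744·x + 87.882·y = 4348.602069
  -1.462·x + 47.560·y = 2093.839410
det = -16.744·47.560 − 87.882·-1.462 = -667.861156
x = (4348.602069·47.560 − 87.882·2093.839410) / -667.861156 = -34.151888
y = (-16.744·2093.839410 − 4348.602069·-1.462) / -667.861156 = 42.975386

x=-34.152 y=42.975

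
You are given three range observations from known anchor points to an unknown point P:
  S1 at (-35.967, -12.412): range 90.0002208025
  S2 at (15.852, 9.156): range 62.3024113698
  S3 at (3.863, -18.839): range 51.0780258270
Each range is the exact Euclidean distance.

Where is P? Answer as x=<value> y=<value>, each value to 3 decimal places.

x=48.296 y=-44.032

eq1: (x + 35.967)² + (y + 12.412)² = 90.0002208025²
eq2: (x − 15.852)² + (y − 9.156)² = 62.3024113698²
eq3: (x − 3.863)² + (y + 18.839)² = 51.0780258270²
eq3−eq2, eq3−eq1 (x²,y² cancel):
  23.978·x + 55.990·y = -1307.338190
  -79.660·x + 12.854·y = -4413.222879
det = 23.978·12.854 − 55.990·-79.660 = 4768.376612
x = (-1307.338190·12.854 − 55.990·-4413.222879) / 4768.376612 = 48.295645
y = (23.978·-4413.222879 − -1307.338190·-79.660) / 4768.376612 = -44.032348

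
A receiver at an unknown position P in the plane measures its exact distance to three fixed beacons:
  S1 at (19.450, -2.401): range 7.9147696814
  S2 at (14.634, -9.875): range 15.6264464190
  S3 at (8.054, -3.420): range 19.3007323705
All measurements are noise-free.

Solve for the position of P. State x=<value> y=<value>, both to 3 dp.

eq1: (x − 19.450)² + (y + 2.401)² = 7.9147696814²
eq2: (x − 14.634)² + (y + 9.875)² = 15.6264464190²
eq3: (x − 8.054)² + (y + 3.420)² = 19.3007323705²
eq3−eq2, eq3−eq1 (x²,y² cancel):
  13.160·x − 12.910·y = 363.438707
  22.792·x + 2.038·y = 617.378676
det = 13.160·2.038 − -12.910·22.792 = 321.064800
x = (363.438707·2.038 − -12.910·617.378676) / 321.064800 = 27.131740
y = (13.160·617.378676 − 363.438707·22.792) / 321.064800 = -0.494578

x=27.132 y=-0.495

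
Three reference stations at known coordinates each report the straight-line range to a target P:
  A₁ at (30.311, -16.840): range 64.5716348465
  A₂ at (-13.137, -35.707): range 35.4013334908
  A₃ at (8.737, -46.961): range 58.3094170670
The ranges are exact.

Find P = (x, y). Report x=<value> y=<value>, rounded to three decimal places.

x=-33.463 y=-6.722

eq1: (x − 30.311)² + (y + 16.840)² = 64.5716348465²
eq2: (x + 13.137)² + (y + 35.707)² = 35.4013334908²
eq3: (x − 8.737)² + (y + 46.961)² = 58.3094170670²
eq3−eq1, eq3−eq2 (x²,y² cancel):
  43.148·x + 60.242·y = -1848.836277
  -43.748·x + 22.508·y = 1312.633634
det = 43.148·22.508 − 60.242·-43.748 = 3606.642200
x = (-1848.836277·22.508 − 60.242·1312.633634) / 3606.642200 = -33.463059
y = (43.148·1312.633634 − -1848.836277·-43.748) / 3606.642200 = -6.722423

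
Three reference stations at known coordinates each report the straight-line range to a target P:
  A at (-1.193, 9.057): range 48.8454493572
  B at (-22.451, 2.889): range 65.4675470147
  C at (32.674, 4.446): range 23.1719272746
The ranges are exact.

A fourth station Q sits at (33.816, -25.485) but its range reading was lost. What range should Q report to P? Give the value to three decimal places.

eq1: (x + 1.193)² + (y − 9.057)² = 48.8454493572²
eq2: (x + 22.451)² + (y − 2.889)² = 65.4675470147²
eq3: (x − 32.674)² + (y − 4.446)² = 23.1719272746²
eq1−eq3, eq1−eq2 (x²,y² cancel):
  67.734·x − 9.222·y = 2852.844403
  -42.516·x − 12.336·y = -1471.180565
det = 67.734·-12.336 − -9.222·-42.516 = -1227.649176
x = (2852.844403·-12.336 − -9.222·-1471.180565) / -1227.649176 = 39.718119
y = (67.734·-1471.180565 − 2852.844403·-42.516) / -1227.649176 = -17.629294
|P − Q| = √((39.718119 − 33.816)² + (-17.629294 − -25.485)²) = 9.825840

9.826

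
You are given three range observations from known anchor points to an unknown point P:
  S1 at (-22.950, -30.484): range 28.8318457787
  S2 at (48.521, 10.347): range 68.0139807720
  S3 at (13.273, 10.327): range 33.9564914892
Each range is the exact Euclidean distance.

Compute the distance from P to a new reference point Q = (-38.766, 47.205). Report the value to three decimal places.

53.287

eq1: (x + 22.950)² + (y + 30.484)² = 28.8318457787²
eq2: (x − 48.521)² + (y − 10.347)² = 68.0139807720²
eq3: (x − 13.273)² + (y − 10.327)² = 33.9564914892²
eq3−eq2, eq3−eq1 (x²,y² cancel):
  70.496·x + 0.040·y = -1294.329874
  -72.446·x − 81.622·y = 1494.925281
det = 70.496·-81.622 − 0.040·-72.446 = -5751.126672
x = (-1294.329874·-81.622 − 0.040·1494.925281) / -5751.126672 = -18.359185
y = (70.496·1494.925281 − -1294.329874·-72.446) / -5751.126672 = -2.019992
|P − Q| = √((-18.359185 − -38.766)² + (-2.019992 − 47.205)²) = 53.287315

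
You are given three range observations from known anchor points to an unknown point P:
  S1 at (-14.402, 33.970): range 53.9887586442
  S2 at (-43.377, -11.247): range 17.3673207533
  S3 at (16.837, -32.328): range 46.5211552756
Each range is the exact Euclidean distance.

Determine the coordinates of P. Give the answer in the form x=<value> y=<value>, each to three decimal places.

eq1: (x + 14.402)² + (y − 33.970)² = 53.9887586442²
eq2: (x + 43.377)² + (y + 11.247)² = 17.3673207533²
eq3: (x − 16.837)² + (y + 32.328)² = 46.5211552756²
eq1−eq3, eq1−eq2 (x²,y² cancel):
  62.478·x − 132.596·y = 717.773821
  -57.950·x − 90.434·y = 3259.842864
det = 62.478·-90.434 − -132.596·-57.950 = -13334.073652
x = (717.773821·-90.434 − -132.596·3259.842864) / -13334.073652 = -27.548293
y = (62.478·3259.842864 − 717.773821·-57.950) / -13334.073652 = -18.393738

x=-27.548 y=-18.394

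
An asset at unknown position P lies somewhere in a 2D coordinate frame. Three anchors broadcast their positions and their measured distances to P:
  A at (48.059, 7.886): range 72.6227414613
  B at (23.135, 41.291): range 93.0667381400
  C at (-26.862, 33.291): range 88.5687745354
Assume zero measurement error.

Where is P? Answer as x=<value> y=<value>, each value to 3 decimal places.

x=3.896 y=-49.765

eq1: (x − 48.059)² + (y − 7.886)² = 72.6227414613²
eq2: (x − 23.135)² + (y − 41.291)² = 93.0667381400²
eq3: (x + 26.862)² + (y − 33.291)² = 88.5687745354²
eq2−eq1, eq2−eq3 (x²,y² cancel):
  49.848·x − 66.810·y = 3519.036742
  -99.994·x − 16.000·y = 406.672744
det = 49.848·-16.000 − -66.810·-99.994 = -7478.167140
x = (3519.036742·-16.000 − -66.810·406.672744) / -7478.167140 = 3.895979
y = (49.848·406.672744 − 3519.036742·-99.994) / -7478.167140 = -49.765454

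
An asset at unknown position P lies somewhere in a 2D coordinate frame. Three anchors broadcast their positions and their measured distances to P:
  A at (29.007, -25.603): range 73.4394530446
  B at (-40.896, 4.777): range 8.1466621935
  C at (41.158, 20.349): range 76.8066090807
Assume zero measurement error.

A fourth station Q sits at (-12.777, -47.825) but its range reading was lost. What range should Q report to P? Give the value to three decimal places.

62.323

eq1: (x − 29.007)² + (y + 25.603)² = 73.4394530446²
eq2: (x + 40.896)² + (y − 4.777)² = 8.1466621935²
eq3: (x − 41.158)² + (y − 20.349)² = 76.8066090807²
eq1−eq2, eq1−eq3 (x²,y² cancel):
  -139.806·x + 60.760·y = 5525.368046
  24.302·x + 91.904·y = 105.241172
det = -139.806·91.904 − 60.760·24.302 = -14325.320144
x = (5525.368046·91.904 − 60.760·105.241172) / -14325.320144 = -35.001589
y = (-139.806·105.241172 − 5525.368046·24.302) / -14325.320144 = 10.400524
|P − Q| = √((-35.001589 − -12.777)² + (10.400524 − -47.825)²) = 62.322902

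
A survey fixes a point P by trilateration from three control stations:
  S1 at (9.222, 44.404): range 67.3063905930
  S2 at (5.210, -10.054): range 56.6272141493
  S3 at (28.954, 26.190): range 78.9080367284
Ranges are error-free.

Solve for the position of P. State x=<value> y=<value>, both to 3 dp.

eq1: (x − 9.222)² + (y − 44.404)² = 67.3063905930²
eq2: (x − 5.210)² + (y + 10.054)² = 56.6272141493²
eq3: (x − 28.954)² + (y − 26.190)² = 78.9080367284²
eq2−eq3, eq2−eq1 (x²,y² cancel):
  47.488·x + 72.488·y = -1623.813678
  8.024·x + 108.916·y = 605.024652
det = 47.488·108.916 − 72.488·8.024 = 4590.559296
x = (-1623.813678·108.916 − 72.488·605.024652) / 4590.559296 = -48.080485
y = (47.488·605.024652 − -1623.813678·8.024) / 4590.559296 = 9.097125

x=-48.080 y=9.097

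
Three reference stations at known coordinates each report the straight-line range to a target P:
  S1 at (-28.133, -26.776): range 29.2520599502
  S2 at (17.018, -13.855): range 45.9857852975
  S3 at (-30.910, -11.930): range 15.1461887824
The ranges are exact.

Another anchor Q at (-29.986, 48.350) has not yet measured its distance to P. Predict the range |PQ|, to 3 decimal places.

eq1: (x + 28.133)² + (y + 26.776)² = 29.2520599502²
eq2: (x − 17.018)² + (y + 13.855)² = 45.9857852975²
eq3: (x + 30.910)² + (y + 11.930)² = 15.1461887824²
eq1−eq2, eq1−eq3 (x²,y² cancel):
  90.302·x + 25.842·y = -2285.855954
  -5.554·x + 29.692·y = 215.609112
det = 90.302·29.692 − 25.842·-5.554 = 2824.773452
x = (-2285.855954·29.692 − 25.842·215.609112) / 2824.773452 = -25.999751
y = (90.302·215.609112 − -2285.855954·-5.554) / 2824.773452 = 2.398171
|P − Q| = √((-25.999751 − -29.986)² + (2.398171 − 48.350)²) = 46.124405

46.124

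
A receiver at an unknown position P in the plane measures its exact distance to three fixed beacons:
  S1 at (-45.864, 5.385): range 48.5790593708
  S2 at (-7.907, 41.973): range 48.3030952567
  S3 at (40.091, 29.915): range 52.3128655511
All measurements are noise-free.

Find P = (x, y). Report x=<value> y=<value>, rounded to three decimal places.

x=1.502 y=-5.405

eq1: (x + 45.864)² + (y − 5.385)² = 48.5790593708²
eq2: (x + 7.907)² + (y − 41.973)² = 48.3030952567²
eq3: (x − 40.091)² + (y − 29.915)² = 52.3128655511²
eq1−eq3, eq1−eq2 (x²,y² cancel):
  171.910·x + 49.060·y = -7.020108
  75.914·x + 73.176·y = -281.515345
det = 171.910·73.176 − 49.060·75.914 = 8855.345320
x = (-7.020108·73.176 − 49.060·-281.515345) / 8855.345320 = 1.501629
y = (171.910·-281.515345 − -7.020108·75.914) / 8855.345320 = -5.404914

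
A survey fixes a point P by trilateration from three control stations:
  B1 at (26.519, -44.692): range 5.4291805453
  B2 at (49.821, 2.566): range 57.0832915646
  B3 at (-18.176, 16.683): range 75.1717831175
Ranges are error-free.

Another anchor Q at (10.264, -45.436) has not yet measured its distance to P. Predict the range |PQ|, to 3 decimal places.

eq1: (x − 26.519)² + (y + 44.692)² = 5.4291805453²
eq2: (x − 49.821)² + (y − 2.566)² = 57.0832915646²
eq3: (x + 18.176)² + (y − 16.683)² = 75.1717831175²
eq2−eq3, eq2−eq1 (x²,y² cancel):
  -135.994·x + 28.234·y = -4272.321733
  -46.604·x − 94.516·y = 3440.942002
det = -135.994·-94.516 − 28.234·-46.604 = 14169.426240
x = (-4272.321733·-94.516 − 28.234·3440.942002) / 14169.426240 = 21.641752
y = (-135.994·3440.942002 − -4272.321733·-46.604) / 14169.426240 = -47.077047
|P − Q| = √((21.641752 − 10.264)² + (-47.077047 − -45.436)²) = 11.495489

11.495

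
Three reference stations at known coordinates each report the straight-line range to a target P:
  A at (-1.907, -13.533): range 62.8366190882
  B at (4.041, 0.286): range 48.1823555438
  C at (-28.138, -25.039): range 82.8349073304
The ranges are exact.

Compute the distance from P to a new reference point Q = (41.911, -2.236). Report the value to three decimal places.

eq1: (x + 1.907)² + (y + 13.533)² = 62.8366190882²
eq2: (x − 4.041)² + (y − 0.286)² = 48.1823555438²
eq3: (x + 28.138)² + (y + 25.039)² = 82.8349073304²
eq1−eq2, eq1−eq3 (x²,y² cancel):
  11.896·x + 27.638·y = 1456.534052
  -52.462·x − 23.012·y = -1681.261347
det = 11.896·-23.012 − 27.638·-52.462 = 1176.194004
x = (1456.534052·-23.012 − 27.638·-1681.261347) / 1176.194004 = 11.009187
y = (11.896·-1681.261347 − 1456.534052·-52.462) / 1176.194004 = 47.961819
|P − Q| = √((11.009187 − 41.911)² + (47.961819 − -2.236)²) = 58.946952

58.947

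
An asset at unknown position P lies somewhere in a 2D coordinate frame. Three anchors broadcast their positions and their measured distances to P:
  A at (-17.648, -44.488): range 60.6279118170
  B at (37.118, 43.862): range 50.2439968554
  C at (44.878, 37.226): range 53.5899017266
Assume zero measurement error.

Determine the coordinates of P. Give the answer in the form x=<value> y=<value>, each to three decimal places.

x=-3.656 y=14.503

eq1: (x + 17.648)² + (y + 44.488)² = 60.6279118170²
eq2: (x − 37.118)² + (y − 43.862)² = 50.2439968554²
eq3: (x − 44.878)² + (y − 37.226)² = 53.5899017266²
eq3−eq2, eq3−eq1 (x²,y² cancel):
  -15.520·x + 13.272·y = 249.229355
  -125.052·x − 163.428·y = -1913.042036
det = -15.520·-163.428 − 13.272·-125.052 = 4196.092704
x = (249.229355·-163.428 − 13.272·-1913.042036) / 4196.092704 = -3.656059
y = (-15.520·-1913.042036 − 249.229355·-125.052) / 4196.092704 = 14.503264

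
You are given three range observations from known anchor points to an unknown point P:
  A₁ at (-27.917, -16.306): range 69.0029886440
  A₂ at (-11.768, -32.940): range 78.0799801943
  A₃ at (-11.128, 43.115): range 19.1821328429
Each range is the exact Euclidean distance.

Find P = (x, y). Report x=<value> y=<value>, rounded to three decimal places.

eq1: (x + 27.917)² + (y + 16.306)² = 69.0029886440²
eq2: (x + 11.768)² + (y + 32.940)² = 78.0799801943²
eq3: (x + 11.128)² + (y − 43.115)² = 19.1821328429²
eq1−eq2, eq1−eq3 (x²,y² cancel):
  32.298·x − 33.268·y = -1156.785966
  33.578·x + 118.842·y = 5330.949305
det = 32.298·118.842 − -33.268·33.578 = 4955.431820
x = (-1156.785966·118.842 − -33.268·5330.949305) / 4955.431820 = 8.046779
y = (32.298·5330.949305 − -1156.785966·33.578) / 4955.431820 = 42.583889

x=8.047 y=42.584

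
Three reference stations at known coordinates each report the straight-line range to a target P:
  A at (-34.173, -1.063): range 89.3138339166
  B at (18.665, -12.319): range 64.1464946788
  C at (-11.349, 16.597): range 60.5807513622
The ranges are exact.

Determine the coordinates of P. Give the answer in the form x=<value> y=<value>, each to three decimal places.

x=40.448 y=48.016

eq1: (x + 34.173)² + (y + 1.063)² = 89.3138339166²
eq2: (x − 18.665)² + (y + 12.319)² = 64.1464946788²
eq3: (x + 11.349)² + (y − 16.597)² = 60.5807513622²
eq2−eq3, eq2−eq1 (x²,y² cancel):
  -60.028·x + 57.832·y = 348.865568
  -105.676·x + 22.512·y = -3193.404237
det = -60.028·22.512 − 57.832·-105.676 = 4760.104096
x = (348.865568·22.512 − 57.832·-3193.404237) / 4760.104096 = 40.447564
y = (-60.028·-3193.404237 − 348.865568·-105.676) / 4760.104096 = 48.015838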